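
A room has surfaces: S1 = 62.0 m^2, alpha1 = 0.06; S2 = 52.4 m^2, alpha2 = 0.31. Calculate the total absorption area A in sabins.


Given surfaces:
  Surface 1: 62.0 * 0.06 = 3.72
  Surface 2: 52.4 * 0.31 = 16.244
Formula: A = sum(Si * alpha_i)
A = 3.72 + 16.244
A = 19.96

19.96 sabins


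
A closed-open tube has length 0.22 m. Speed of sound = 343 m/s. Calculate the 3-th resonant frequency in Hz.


Given values:
  Tube type: closed-open, L = 0.22 m, c = 343 m/s, n = 3
Formula: f_n = (2n - 1) * c / (4 * L)
Compute 2n - 1 = 2*3 - 1 = 5
Compute 4 * L = 4 * 0.22 = 0.88
f = 5 * 343 / 0.88
f = 1948.86

1948.86 Hz


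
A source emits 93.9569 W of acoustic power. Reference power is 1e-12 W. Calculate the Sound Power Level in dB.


Given values:
  W = 93.9569 W
  W_ref = 1e-12 W
Formula: SWL = 10 * log10(W / W_ref)
Compute ratio: W / W_ref = 93956900000000
Compute log10: log10(93956900000000) = 13.972929
Multiply: SWL = 10 * 13.972929 = 139.73

139.73 dB


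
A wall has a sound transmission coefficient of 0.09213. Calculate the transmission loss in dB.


Given values:
  tau = 0.09213
Formula: TL = 10 * log10(1 / tau)
Compute 1 / tau = 1 / 0.09213 = 10.8542
Compute log10(10.8542) = 1.035598
TL = 10 * 1.035598 = 10.36

10.36 dB


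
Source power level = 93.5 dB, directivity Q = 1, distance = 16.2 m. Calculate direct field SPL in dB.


Given values:
  Lw = 93.5 dB, Q = 1, r = 16.2 m
Formula: SPL = Lw + 10 * log10(Q / (4 * pi * r^2))
Compute 4 * pi * r^2 = 4 * pi * 16.2^2 = 3297.9183
Compute Q / denom = 1 / 3297.9183 = 0.00030322
Compute 10 * log10(0.00030322) = -35.1824
SPL = 93.5 + (-35.1824) = 58.32

58.32 dB


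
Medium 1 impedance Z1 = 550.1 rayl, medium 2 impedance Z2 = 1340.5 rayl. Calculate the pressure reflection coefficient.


Given values:
  Z1 = 550.1 rayl, Z2 = 1340.5 rayl
Formula: R = (Z2 - Z1) / (Z2 + Z1)
Numerator: Z2 - Z1 = 1340.5 - 550.1 = 790.4
Denominator: Z2 + Z1 = 1340.5 + 550.1 = 1890.6
R = 790.4 / 1890.6 = 0.4181

0.4181


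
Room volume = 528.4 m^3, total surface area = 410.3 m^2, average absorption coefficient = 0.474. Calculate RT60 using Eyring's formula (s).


Given values:
  V = 528.4 m^3, S = 410.3 m^2, alpha = 0.474
Formula: RT60 = 0.161 * V / (-S * ln(1 - alpha))
Compute ln(1 - 0.474) = ln(0.526) = -0.642454
Denominator: -410.3 * -0.642454 = 263.5989
Numerator: 0.161 * 528.4 = 85.0724
RT60 = 85.0724 / 263.5989 = 0.323

0.323 s


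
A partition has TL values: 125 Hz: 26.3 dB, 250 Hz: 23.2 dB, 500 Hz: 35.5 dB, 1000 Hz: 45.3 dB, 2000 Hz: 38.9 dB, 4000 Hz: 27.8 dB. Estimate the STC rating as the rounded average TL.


Given TL values at each frequency:
  125 Hz: 26.3 dB
  250 Hz: 23.2 dB
  500 Hz: 35.5 dB
  1000 Hz: 45.3 dB
  2000 Hz: 38.9 dB
  4000 Hz: 27.8 dB
Formula: STC ~ round(average of TL values)
Sum = 26.3 + 23.2 + 35.5 + 45.3 + 38.9 + 27.8 = 197.0
Average = 197.0 / 6 = 32.83
Rounded: 33

33


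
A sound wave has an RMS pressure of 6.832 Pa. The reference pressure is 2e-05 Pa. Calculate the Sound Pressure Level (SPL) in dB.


Given values:
  p = 6.832 Pa
  p_ref = 2e-05 Pa
Formula: SPL = 20 * log10(p / p_ref)
Compute ratio: p / p_ref = 6.832 / 2e-05 = 341600
Compute log10: log10(341600) = 5.533518
Multiply: SPL = 20 * 5.533518 = 110.67

110.67 dB


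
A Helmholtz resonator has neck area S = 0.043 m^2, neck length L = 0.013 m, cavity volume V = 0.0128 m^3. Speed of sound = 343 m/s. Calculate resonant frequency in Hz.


Given values:
  S = 0.043 m^2, L = 0.013 m, V = 0.0128 m^3, c = 343 m/s
Formula: f = (c / (2*pi)) * sqrt(S / (V * L))
Compute V * L = 0.0128 * 0.013 = 0.0001664
Compute S / (V * L) = 0.043 / 0.0001664 = 258.4135
Compute sqrt(258.4135) = 16.075245
Compute c / (2*pi) = 343 / 6.283185 = 54.590148
f = 54.590148 * 16.075245 = 877.55

877.55 Hz


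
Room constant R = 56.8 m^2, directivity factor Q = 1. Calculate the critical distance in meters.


Given values:
  R = 56.8 m^2, Q = 1
Formula: d_c = 0.141 * sqrt(Q * R)
Compute Q * R = 1 * 56.8 = 56.8
Compute sqrt(56.8) = 7.5366
d_c = 0.141 * 7.5366 = 1.063

1.063 m


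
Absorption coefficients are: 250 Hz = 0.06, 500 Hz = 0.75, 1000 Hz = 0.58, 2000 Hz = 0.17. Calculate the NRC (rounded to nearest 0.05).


Given values:
  a_250 = 0.06, a_500 = 0.75
  a_1000 = 0.58, a_2000 = 0.17
Formula: NRC = (a250 + a500 + a1000 + a2000) / 4
Sum = 0.06 + 0.75 + 0.58 + 0.17 = 1.56
NRC = 1.56 / 4 = 0.39
Rounded to nearest 0.05: 0.4

0.4


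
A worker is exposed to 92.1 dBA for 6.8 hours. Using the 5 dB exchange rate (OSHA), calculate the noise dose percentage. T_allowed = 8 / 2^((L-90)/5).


Given values:
  L = 92.1 dBA, T = 6.8 hours
Formula: T_allowed = 8 / 2^((L - 90) / 5)
Compute exponent: (92.1 - 90) / 5 = 0.42
Compute 2^(0.42) = 1.337928
T_allowed = 8 / 1.337928 = 5.979395 hours
Dose = (T / T_allowed) * 100
Dose = (6.8 / 5.979395) * 100 = 113.72

113.72 %


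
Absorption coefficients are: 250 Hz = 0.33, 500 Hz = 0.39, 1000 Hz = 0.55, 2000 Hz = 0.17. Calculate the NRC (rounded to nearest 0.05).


Given values:
  a_250 = 0.33, a_500 = 0.39
  a_1000 = 0.55, a_2000 = 0.17
Formula: NRC = (a250 + a500 + a1000 + a2000) / 4
Sum = 0.33 + 0.39 + 0.55 + 0.17 = 1.44
NRC = 1.44 / 4 = 0.36
Rounded to nearest 0.05: 0.35

0.35


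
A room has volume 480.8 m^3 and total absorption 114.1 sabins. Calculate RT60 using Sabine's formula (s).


Given values:
  V = 480.8 m^3
  A = 114.1 sabins
Formula: RT60 = 0.161 * V / A
Numerator: 0.161 * 480.8 = 77.4088
RT60 = 77.4088 / 114.1 = 0.678

0.678 s


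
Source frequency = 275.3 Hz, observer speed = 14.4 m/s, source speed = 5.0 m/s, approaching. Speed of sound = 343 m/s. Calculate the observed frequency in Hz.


Given values:
  f_s = 275.3 Hz, v_o = 14.4 m/s, v_s = 5.0 m/s
  Direction: approaching
Formula: f_o = f_s * (c + v_o) / (c - v_s)
Numerator: c + v_o = 343 + 14.4 = 357.4
Denominator: c - v_s = 343 - 5.0 = 338.0
f_o = 275.3 * 357.4 / 338.0 = 291.1

291.1 Hz


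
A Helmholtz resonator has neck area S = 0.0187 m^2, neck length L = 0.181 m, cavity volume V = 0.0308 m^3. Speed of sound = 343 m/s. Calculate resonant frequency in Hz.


Given values:
  S = 0.0187 m^2, L = 0.181 m, V = 0.0308 m^3, c = 343 m/s
Formula: f = (c / (2*pi)) * sqrt(S / (V * L))
Compute V * L = 0.0308 * 0.181 = 0.0055748
Compute S / (V * L) = 0.0187 / 0.0055748 = 3.3544
Compute sqrt(3.3544) = 1.831502
Compute c / (2*pi) = 343 / 6.283185 = 54.590148
f = 54.590148 * 1.831502 = 99.98

99.98 Hz


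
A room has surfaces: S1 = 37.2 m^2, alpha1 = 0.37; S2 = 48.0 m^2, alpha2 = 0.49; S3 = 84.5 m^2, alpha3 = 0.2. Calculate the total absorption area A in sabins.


Given surfaces:
  Surface 1: 37.2 * 0.37 = 13.764
  Surface 2: 48.0 * 0.49 = 23.52
  Surface 3: 84.5 * 0.2 = 16.9
Formula: A = sum(Si * alpha_i)
A = 13.764 + 23.52 + 16.9
A = 54.18

54.18 sabins


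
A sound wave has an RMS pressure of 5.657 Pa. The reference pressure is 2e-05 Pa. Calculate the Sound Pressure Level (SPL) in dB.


Given values:
  p = 5.657 Pa
  p_ref = 2e-05 Pa
Formula: SPL = 20 * log10(p / p_ref)
Compute ratio: p / p_ref = 5.657 / 2e-05 = 282850
Compute log10: log10(282850) = 5.451556
Multiply: SPL = 20 * 5.451556 = 109.03

109.03 dB


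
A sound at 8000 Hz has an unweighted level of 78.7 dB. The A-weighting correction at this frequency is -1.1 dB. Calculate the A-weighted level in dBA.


Given values:
  SPL = 78.7 dB
  A-weighting at 8000 Hz = -1.1 dB
Formula: L_A = SPL + A_weight
L_A = 78.7 + (-1.1)
L_A = 77.6

77.6 dBA


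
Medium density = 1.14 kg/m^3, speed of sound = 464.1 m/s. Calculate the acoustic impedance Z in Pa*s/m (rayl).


Given values:
  rho = 1.14 kg/m^3
  c = 464.1 m/s
Formula: Z = rho * c
Z = 1.14 * 464.1
Z = 529.07

529.07 rayl


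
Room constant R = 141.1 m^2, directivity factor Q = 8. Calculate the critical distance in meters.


Given values:
  R = 141.1 m^2, Q = 8
Formula: d_c = 0.141 * sqrt(Q * R)
Compute Q * R = 8 * 141.1 = 1128.8
Compute sqrt(1128.8) = 33.5976
d_c = 0.141 * 33.5976 = 4.737

4.737 m


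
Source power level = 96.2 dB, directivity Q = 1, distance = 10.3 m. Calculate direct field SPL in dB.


Given values:
  Lw = 96.2 dB, Q = 1, r = 10.3 m
Formula: SPL = Lw + 10 * log10(Q / (4 * pi * r^2))
Compute 4 * pi * r^2 = 4 * pi * 10.3^2 = 1333.1663
Compute Q / denom = 1 / 1333.1663 = 0.00075009
Compute 10 * log10(0.00075009) = -31.2489
SPL = 96.2 + (-31.2489) = 64.95

64.95 dB


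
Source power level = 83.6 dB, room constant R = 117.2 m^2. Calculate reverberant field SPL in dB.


Given values:
  Lw = 83.6 dB, R = 117.2 m^2
Formula: SPL = Lw + 10 * log10(4 / R)
Compute 4 / R = 4 / 117.2 = 0.03413
Compute 10 * log10(0.03413) = -14.6686
SPL = 83.6 + (-14.6686) = 68.93

68.93 dB


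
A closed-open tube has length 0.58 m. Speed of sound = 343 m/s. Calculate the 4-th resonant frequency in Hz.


Given values:
  Tube type: closed-open, L = 0.58 m, c = 343 m/s, n = 4
Formula: f_n = (2n - 1) * c / (4 * L)
Compute 2n - 1 = 2*4 - 1 = 7
Compute 4 * L = 4 * 0.58 = 2.32
f = 7 * 343 / 2.32
f = 1034.91

1034.91 Hz


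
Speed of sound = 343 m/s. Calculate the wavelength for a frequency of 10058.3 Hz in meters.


Given values:
  c = 343 m/s, f = 10058.3 Hz
Formula: lambda = c / f
lambda = 343 / 10058.3
lambda = 0.0341

0.0341 m


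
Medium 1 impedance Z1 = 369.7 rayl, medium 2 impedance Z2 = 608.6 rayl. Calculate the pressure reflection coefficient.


Given values:
  Z1 = 369.7 rayl, Z2 = 608.6 rayl
Formula: R = (Z2 - Z1) / (Z2 + Z1)
Numerator: Z2 - Z1 = 608.6 - 369.7 = 238.9
Denominator: Z2 + Z1 = 608.6 + 369.7 = 978.3
R = 238.9 / 978.3 = 0.2442

0.2442


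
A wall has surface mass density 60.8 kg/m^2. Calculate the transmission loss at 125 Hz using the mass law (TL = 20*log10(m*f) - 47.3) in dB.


Given values:
  m = 60.8 kg/m^2, f = 125 Hz
Formula: TL = 20 * log10(m * f) - 47.3
Compute m * f = 60.8 * 125 = 7600.0
Compute log10(7600.0) = 3.880814
Compute 20 * 3.880814 = 77.6163
TL = 77.6163 - 47.3 = 30.32

30.32 dB


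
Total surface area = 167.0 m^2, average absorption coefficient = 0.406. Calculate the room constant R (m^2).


Given values:
  S = 167.0 m^2, alpha = 0.406
Formula: R = S * alpha / (1 - alpha)
Numerator: 167.0 * 0.406 = 67.802
Denominator: 1 - 0.406 = 0.594
R = 67.802 / 0.594 = 114.14

114.14 m^2


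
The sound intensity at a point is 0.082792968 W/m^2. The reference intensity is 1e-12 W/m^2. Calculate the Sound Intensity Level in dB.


Given values:
  I = 0.082792968 W/m^2
  I_ref = 1e-12 W/m^2
Formula: SIL = 10 * log10(I / I_ref)
Compute ratio: I / I_ref = 82792968000
Compute log10: log10(82792968000) = 10.917993
Multiply: SIL = 10 * 10.917993 = 109.18

109.18 dB


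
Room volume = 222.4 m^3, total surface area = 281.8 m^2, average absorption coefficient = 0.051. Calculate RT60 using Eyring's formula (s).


Given values:
  V = 222.4 m^3, S = 281.8 m^2, alpha = 0.051
Formula: RT60 = 0.161 * V / (-S * ln(1 - alpha))
Compute ln(1 - 0.051) = ln(0.949) = -0.052346
Denominator: -281.8 * -0.052346 = 14.7511
Numerator: 0.161 * 222.4 = 35.8064
RT60 = 35.8064 / 14.7511 = 2.427

2.427 s


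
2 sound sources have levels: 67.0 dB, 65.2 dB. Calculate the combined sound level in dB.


Formula: L_total = 10 * log10( sum(10^(Li/10)) )
  Source 1: 10^(67.0/10) = 5011872.3363
  Source 2: 10^(65.2/10) = 3311311.2148
Sum of linear values = 8323183.5511
L_total = 10 * log10(8323183.5511) = 69.2

69.2 dB


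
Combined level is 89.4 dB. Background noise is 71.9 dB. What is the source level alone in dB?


Given values:
  L_total = 89.4 dB, L_bg = 71.9 dB
Formula: L_source = 10 * log10(10^(L_total/10) - 10^(L_bg/10))
Convert to linear:
  10^(89.4/10) = 870963589.9561
  10^(71.9/10) = 15488166.1891
Difference: 870963589.9561 - 15488166.1891 = 855475423.767
L_source = 10 * log10(855475423.767) = 89.32

89.32 dB


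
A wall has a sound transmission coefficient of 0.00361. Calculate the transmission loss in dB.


Given values:
  tau = 0.00361
Formula: TL = 10 * log10(1 / tau)
Compute 1 / tau = 1 / 0.00361 = 277.0083
Compute log10(277.0083) = 2.442493
TL = 10 * 2.442493 = 24.42

24.42 dB


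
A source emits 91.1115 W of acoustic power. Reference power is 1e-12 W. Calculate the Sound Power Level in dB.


Given values:
  W = 91.1115 W
  W_ref = 1e-12 W
Formula: SWL = 10 * log10(W / W_ref)
Compute ratio: W / W_ref = 91111500000000
Compute log10: log10(91111500000000) = 13.959573
Multiply: SWL = 10 * 13.959573 = 139.6

139.6 dB


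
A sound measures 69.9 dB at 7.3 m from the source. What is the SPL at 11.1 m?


Given values:
  SPL1 = 69.9 dB, r1 = 7.3 m, r2 = 11.1 m
Formula: SPL2 = SPL1 - 20 * log10(r2 / r1)
Compute ratio: r2 / r1 = 11.1 / 7.3 = 1.5205
Compute log10: log10(1.5205) = 0.181986
Compute drop: 20 * 0.181986 = 3.6397
SPL2 = 69.9 - 3.6397 = 66.26

66.26 dB


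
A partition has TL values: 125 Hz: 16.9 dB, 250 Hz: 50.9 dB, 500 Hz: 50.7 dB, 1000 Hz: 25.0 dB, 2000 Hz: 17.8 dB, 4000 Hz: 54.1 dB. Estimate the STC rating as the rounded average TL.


Given TL values at each frequency:
  125 Hz: 16.9 dB
  250 Hz: 50.9 dB
  500 Hz: 50.7 dB
  1000 Hz: 25.0 dB
  2000 Hz: 17.8 dB
  4000 Hz: 54.1 dB
Formula: STC ~ round(average of TL values)
Sum = 16.9 + 50.9 + 50.7 + 25.0 + 17.8 + 54.1 = 215.4
Average = 215.4 / 6 = 35.9
Rounded: 36

36


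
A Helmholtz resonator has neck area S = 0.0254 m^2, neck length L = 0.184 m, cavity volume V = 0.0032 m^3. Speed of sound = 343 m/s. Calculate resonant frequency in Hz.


Given values:
  S = 0.0254 m^2, L = 0.184 m, V = 0.0032 m^3, c = 343 m/s
Formula: f = (c / (2*pi)) * sqrt(S / (V * L))
Compute V * L = 0.0032 * 0.184 = 0.0005888
Compute S / (V * L) = 0.0254 / 0.0005888 = 43.1386
Compute sqrt(43.1386) = 6.567998
Compute c / (2*pi) = 343 / 6.283185 = 54.590148
f = 54.590148 * 6.567998 = 358.55

358.55 Hz


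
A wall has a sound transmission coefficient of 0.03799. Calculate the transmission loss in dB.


Given values:
  tau = 0.03799
Formula: TL = 10 * log10(1 / tau)
Compute 1 / tau = 1 / 0.03799 = 26.3227
Compute log10(26.3227) = 1.42033
TL = 10 * 1.42033 = 14.2

14.2 dB


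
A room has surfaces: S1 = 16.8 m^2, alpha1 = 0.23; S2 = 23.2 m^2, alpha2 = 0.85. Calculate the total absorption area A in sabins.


Given surfaces:
  Surface 1: 16.8 * 0.23 = 3.864
  Surface 2: 23.2 * 0.85 = 19.72
Formula: A = sum(Si * alpha_i)
A = 3.864 + 19.72
A = 23.58

23.58 sabins


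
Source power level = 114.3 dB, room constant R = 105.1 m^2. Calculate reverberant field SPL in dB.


Given values:
  Lw = 114.3 dB, R = 105.1 m^2
Formula: SPL = Lw + 10 * log10(4 / R)
Compute 4 / R = 4 / 105.1 = 0.038059
Compute 10 * log10(0.038059) = -14.1954
SPL = 114.3 + (-14.1954) = 100.1

100.1 dB


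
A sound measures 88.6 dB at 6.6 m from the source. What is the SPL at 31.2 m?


Given values:
  SPL1 = 88.6 dB, r1 = 6.6 m, r2 = 31.2 m
Formula: SPL2 = SPL1 - 20 * log10(r2 / r1)
Compute ratio: r2 / r1 = 31.2 / 6.6 = 4.7273
Compute log10: log10(4.7273) = 0.674613
Compute drop: 20 * 0.674613 = 13.4923
SPL2 = 88.6 - 13.4923 = 75.11

75.11 dB


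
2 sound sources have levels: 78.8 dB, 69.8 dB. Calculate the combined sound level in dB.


Formula: L_total = 10 * log10( sum(10^(Li/10)) )
  Source 1: 10^(78.8/10) = 75857757.5029
  Source 2: 10^(69.8/10) = 9549925.8602
Sum of linear values = 85407683.3631
L_total = 10 * log10(85407683.3631) = 79.31

79.31 dB


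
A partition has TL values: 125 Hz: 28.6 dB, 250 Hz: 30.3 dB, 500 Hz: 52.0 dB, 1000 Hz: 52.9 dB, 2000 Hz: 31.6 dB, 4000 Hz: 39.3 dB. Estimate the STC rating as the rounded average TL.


Given TL values at each frequency:
  125 Hz: 28.6 dB
  250 Hz: 30.3 dB
  500 Hz: 52.0 dB
  1000 Hz: 52.9 dB
  2000 Hz: 31.6 dB
  4000 Hz: 39.3 dB
Formula: STC ~ round(average of TL values)
Sum = 28.6 + 30.3 + 52.0 + 52.9 + 31.6 + 39.3 = 234.7
Average = 234.7 / 6 = 39.12
Rounded: 39

39


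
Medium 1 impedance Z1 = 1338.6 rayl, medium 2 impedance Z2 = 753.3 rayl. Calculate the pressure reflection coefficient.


Given values:
  Z1 = 1338.6 rayl, Z2 = 753.3 rayl
Formula: R = (Z2 - Z1) / (Z2 + Z1)
Numerator: Z2 - Z1 = 753.3 - 1338.6 = -585.3
Denominator: Z2 + Z1 = 753.3 + 1338.6 = 2091.9
R = -585.3 / 2091.9 = -0.2798

-0.2798


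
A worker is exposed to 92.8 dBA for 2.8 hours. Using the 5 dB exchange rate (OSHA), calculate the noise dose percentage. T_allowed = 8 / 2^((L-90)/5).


Given values:
  L = 92.8 dBA, T = 2.8 hours
Formula: T_allowed = 8 / 2^((L - 90) / 5)
Compute exponent: (92.8 - 90) / 5 = 0.56
Compute 2^(0.56) = 1.474269
T_allowed = 8 / 1.474269 = 5.426418 hours
Dose = (T / T_allowed) * 100
Dose = (2.8 / 5.426418) * 100 = 51.6

51.6 %


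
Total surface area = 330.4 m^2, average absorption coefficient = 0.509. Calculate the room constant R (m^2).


Given values:
  S = 330.4 m^2, alpha = 0.509
Formula: R = S * alpha / (1 - alpha)
Numerator: 330.4 * 0.509 = 168.1736
Denominator: 1 - 0.509 = 0.491
R = 168.1736 / 0.491 = 342.51

342.51 m^2


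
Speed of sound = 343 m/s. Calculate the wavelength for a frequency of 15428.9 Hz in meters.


Given values:
  c = 343 m/s, f = 15428.9 Hz
Formula: lambda = c / f
lambda = 343 / 15428.9
lambda = 0.0222

0.0222 m


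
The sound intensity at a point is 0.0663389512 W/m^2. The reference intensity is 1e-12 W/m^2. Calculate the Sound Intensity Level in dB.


Given values:
  I = 0.0663389512 W/m^2
  I_ref = 1e-12 W/m^2
Formula: SIL = 10 * log10(I / I_ref)
Compute ratio: I / I_ref = 66338951200
Compute log10: log10(66338951200) = 10.821769
Multiply: SIL = 10 * 10.821769 = 108.22

108.22 dB


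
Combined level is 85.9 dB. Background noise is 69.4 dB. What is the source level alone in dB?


Given values:
  L_total = 85.9 dB, L_bg = 69.4 dB
Formula: L_source = 10 * log10(10^(L_total/10) - 10^(L_bg/10))
Convert to linear:
  10^(85.9/10) = 389045144.9943
  10^(69.4/10) = 8709635.8996
Difference: 389045144.9943 - 8709635.8996 = 380335509.0947
L_source = 10 * log10(380335509.0947) = 85.8

85.8 dB


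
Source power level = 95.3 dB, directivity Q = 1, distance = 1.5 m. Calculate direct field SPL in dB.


Given values:
  Lw = 95.3 dB, Q = 1, r = 1.5 m
Formula: SPL = Lw + 10 * log10(Q / (4 * pi * r^2))
Compute 4 * pi * r^2 = 4 * pi * 1.5^2 = 28.2743
Compute Q / denom = 1 / 28.2743 = 0.03536781
Compute 10 * log10(0.03536781) = -14.5139
SPL = 95.3 + (-14.5139) = 80.79

80.79 dB


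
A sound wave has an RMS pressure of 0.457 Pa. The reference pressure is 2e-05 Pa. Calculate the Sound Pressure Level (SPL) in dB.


Given values:
  p = 0.457 Pa
  p_ref = 2e-05 Pa
Formula: SPL = 20 * log10(p / p_ref)
Compute ratio: p / p_ref = 0.457 / 2e-05 = 22850
Compute log10: log10(22850) = 4.358886
Multiply: SPL = 20 * 4.358886 = 87.18

87.18 dB


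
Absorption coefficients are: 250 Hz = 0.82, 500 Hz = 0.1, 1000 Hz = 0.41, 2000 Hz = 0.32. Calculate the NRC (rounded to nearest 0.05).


Given values:
  a_250 = 0.82, a_500 = 0.1
  a_1000 = 0.41, a_2000 = 0.32
Formula: NRC = (a250 + a500 + a1000 + a2000) / 4
Sum = 0.82 + 0.1 + 0.41 + 0.32 = 1.65
NRC = 1.65 / 4 = 0.4125
Rounded to nearest 0.05: 0.4

0.4


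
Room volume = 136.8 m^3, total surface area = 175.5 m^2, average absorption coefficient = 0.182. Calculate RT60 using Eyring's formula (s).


Given values:
  V = 136.8 m^3, S = 175.5 m^2, alpha = 0.182
Formula: RT60 = 0.161 * V / (-S * ln(1 - alpha))
Compute ln(1 - 0.182) = ln(0.818) = -0.200893
Denominator: -175.5 * -0.200893 = 35.2567
Numerator: 0.161 * 136.8 = 22.0248
RT60 = 22.0248 / 35.2567 = 0.625

0.625 s


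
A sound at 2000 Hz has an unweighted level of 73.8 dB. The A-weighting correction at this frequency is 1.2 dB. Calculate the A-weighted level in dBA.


Given values:
  SPL = 73.8 dB
  A-weighting at 2000 Hz = 1.2 dB
Formula: L_A = SPL + A_weight
L_A = 73.8 + (1.2)
L_A = 75.0

75.0 dBA


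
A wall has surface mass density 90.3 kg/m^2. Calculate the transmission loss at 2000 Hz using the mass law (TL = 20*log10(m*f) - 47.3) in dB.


Given values:
  m = 90.3 kg/m^2, f = 2000 Hz
Formula: TL = 20 * log10(m * f) - 47.3
Compute m * f = 90.3 * 2000 = 180600.0
Compute log10(180600.0) = 5.256718
Compute 20 * 5.256718 = 105.1344
TL = 105.1344 - 47.3 = 57.83

57.83 dB


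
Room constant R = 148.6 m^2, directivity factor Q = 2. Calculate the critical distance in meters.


Given values:
  R = 148.6 m^2, Q = 2
Formula: d_c = 0.141 * sqrt(Q * R)
Compute Q * R = 2 * 148.6 = 297.2
Compute sqrt(297.2) = 17.2395
d_c = 0.141 * 17.2395 = 2.431

2.431 m


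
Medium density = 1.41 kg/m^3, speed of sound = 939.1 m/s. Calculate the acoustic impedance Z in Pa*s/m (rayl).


Given values:
  rho = 1.41 kg/m^3
  c = 939.1 m/s
Formula: Z = rho * c
Z = 1.41 * 939.1
Z = 1324.13

1324.13 rayl


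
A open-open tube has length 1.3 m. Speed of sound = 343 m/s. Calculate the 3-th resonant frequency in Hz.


Given values:
  Tube type: open-open, L = 1.3 m, c = 343 m/s, n = 3
Formula: f_n = n * c / (2 * L)
Compute 2 * L = 2 * 1.3 = 2.6
f = 3 * 343 / 2.6
f = 395.77

395.77 Hz


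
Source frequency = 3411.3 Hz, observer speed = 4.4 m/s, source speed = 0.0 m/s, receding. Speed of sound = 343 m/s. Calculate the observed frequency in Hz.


Given values:
  f_s = 3411.3 Hz, v_o = 4.4 m/s, v_s = 0.0 m/s
  Direction: receding
Formula: f_o = f_s * (c - v_o) / (c + v_s)
Numerator: c - v_o = 343 - 4.4 = 338.6
Denominator: c + v_s = 343 + 0.0 = 343.0
f_o = 3411.3 * 338.6 / 343.0 = 3367.54

3367.54 Hz


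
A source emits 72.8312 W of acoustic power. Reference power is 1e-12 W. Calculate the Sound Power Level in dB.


Given values:
  W = 72.8312 W
  W_ref = 1e-12 W
Formula: SWL = 10 * log10(W / W_ref)
Compute ratio: W / W_ref = 72831200000000
Compute log10: log10(72831200000000) = 13.862317
Multiply: SWL = 10 * 13.862317 = 138.62

138.62 dB


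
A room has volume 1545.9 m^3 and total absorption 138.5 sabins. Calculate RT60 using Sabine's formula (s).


Given values:
  V = 1545.9 m^3
  A = 138.5 sabins
Formula: RT60 = 0.161 * V / A
Numerator: 0.161 * 1545.9 = 248.8899
RT60 = 248.8899 / 138.5 = 1.797

1.797 s


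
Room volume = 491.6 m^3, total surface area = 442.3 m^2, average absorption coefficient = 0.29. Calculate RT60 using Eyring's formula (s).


Given values:
  V = 491.6 m^3, S = 442.3 m^2, alpha = 0.29
Formula: RT60 = 0.161 * V / (-S * ln(1 - alpha))
Compute ln(1 - 0.29) = ln(0.71) = -0.34249
Denominator: -442.3 * -0.34249 = 151.4833
Numerator: 0.161 * 491.6 = 79.1476
RT60 = 79.1476 / 151.4833 = 0.522

0.522 s


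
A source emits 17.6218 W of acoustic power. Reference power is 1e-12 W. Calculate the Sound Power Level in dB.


Given values:
  W = 17.6218 W
  W_ref = 1e-12 W
Formula: SWL = 10 * log10(W / W_ref)
Compute ratio: W / W_ref = 17621800000000
Compute log10: log10(17621800000000) = 13.24605
Multiply: SWL = 10 * 13.24605 = 132.46

132.46 dB


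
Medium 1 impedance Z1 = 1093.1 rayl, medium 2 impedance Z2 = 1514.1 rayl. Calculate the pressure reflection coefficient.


Given values:
  Z1 = 1093.1 rayl, Z2 = 1514.1 rayl
Formula: R = (Z2 - Z1) / (Z2 + Z1)
Numerator: Z2 - Z1 = 1514.1 - 1093.1 = 421.0
Denominator: Z2 + Z1 = 1514.1 + 1093.1 = 2607.2
R = 421.0 / 2607.2 = 0.1615

0.1615


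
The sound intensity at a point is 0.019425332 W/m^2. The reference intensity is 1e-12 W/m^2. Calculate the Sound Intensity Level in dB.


Given values:
  I = 0.019425332 W/m^2
  I_ref = 1e-12 W/m^2
Formula: SIL = 10 * log10(I / I_ref)
Compute ratio: I / I_ref = 19425332000
Compute log10: log10(19425332000) = 10.288368
Multiply: SIL = 10 * 10.288368 = 102.88

102.88 dB


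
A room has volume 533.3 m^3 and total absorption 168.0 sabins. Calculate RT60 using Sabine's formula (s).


Given values:
  V = 533.3 m^3
  A = 168.0 sabins
Formula: RT60 = 0.161 * V / A
Numerator: 0.161 * 533.3 = 85.8613
RT60 = 85.8613 / 168.0 = 0.511

0.511 s


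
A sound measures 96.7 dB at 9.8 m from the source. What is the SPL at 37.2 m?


Given values:
  SPL1 = 96.7 dB, r1 = 9.8 m, r2 = 37.2 m
Formula: SPL2 = SPL1 - 20 * log10(r2 / r1)
Compute ratio: r2 / r1 = 37.2 / 9.8 = 3.7959
Compute log10: log10(3.7959) = 0.579315
Compute drop: 20 * 0.579315 = 11.5863
SPL2 = 96.7 - 11.5863 = 85.11

85.11 dB


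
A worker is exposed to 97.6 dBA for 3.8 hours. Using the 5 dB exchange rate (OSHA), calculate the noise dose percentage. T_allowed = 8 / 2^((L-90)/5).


Given values:
  L = 97.6 dBA, T = 3.8 hours
Formula: T_allowed = 8 / 2^((L - 90) / 5)
Compute exponent: (97.6 - 90) / 5 = 1.52
Compute 2^(1.52) = 2.86791
T_allowed = 8 / 2.86791 = 2.789488 hours
Dose = (T / T_allowed) * 100
Dose = (3.8 / 2.789488) * 100 = 136.23

136.23 %


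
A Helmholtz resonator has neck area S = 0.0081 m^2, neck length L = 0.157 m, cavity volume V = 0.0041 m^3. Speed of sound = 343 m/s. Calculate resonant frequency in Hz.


Given values:
  S = 0.0081 m^2, L = 0.157 m, V = 0.0041 m^3, c = 343 m/s
Formula: f = (c / (2*pi)) * sqrt(S / (V * L))
Compute V * L = 0.0041 * 0.157 = 0.0006437
Compute S / (V * L) = 0.0081 / 0.0006437 = 12.5835
Compute sqrt(12.5835) = 3.547323
Compute c / (2*pi) = 343 / 6.283185 = 54.590148
f = 54.590148 * 3.547323 = 193.65

193.65 Hz


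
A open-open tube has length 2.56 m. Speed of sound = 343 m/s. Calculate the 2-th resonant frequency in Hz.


Given values:
  Tube type: open-open, L = 2.56 m, c = 343 m/s, n = 2
Formula: f_n = n * c / (2 * L)
Compute 2 * L = 2 * 2.56 = 5.12
f = 2 * 343 / 5.12
f = 133.98

133.98 Hz


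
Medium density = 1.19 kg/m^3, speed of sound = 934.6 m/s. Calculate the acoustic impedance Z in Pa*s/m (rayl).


Given values:
  rho = 1.19 kg/m^3
  c = 934.6 m/s
Formula: Z = rho * c
Z = 1.19 * 934.6
Z = 1112.17

1112.17 rayl


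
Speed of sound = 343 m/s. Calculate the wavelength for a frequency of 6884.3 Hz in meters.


Given values:
  c = 343 m/s, f = 6884.3 Hz
Formula: lambda = c / f
lambda = 343 / 6884.3
lambda = 0.0498

0.0498 m


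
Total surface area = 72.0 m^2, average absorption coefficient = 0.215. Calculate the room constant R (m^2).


Given values:
  S = 72.0 m^2, alpha = 0.215
Formula: R = S * alpha / (1 - alpha)
Numerator: 72.0 * 0.215 = 15.48
Denominator: 1 - 0.215 = 0.785
R = 15.48 / 0.785 = 19.72

19.72 m^2


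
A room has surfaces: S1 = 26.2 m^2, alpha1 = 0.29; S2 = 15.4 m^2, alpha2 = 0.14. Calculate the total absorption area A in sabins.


Given surfaces:
  Surface 1: 26.2 * 0.29 = 7.598
  Surface 2: 15.4 * 0.14 = 2.156
Formula: A = sum(Si * alpha_i)
A = 7.598 + 2.156
A = 9.75

9.75 sabins


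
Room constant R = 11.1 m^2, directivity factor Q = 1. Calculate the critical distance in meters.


Given values:
  R = 11.1 m^2, Q = 1
Formula: d_c = 0.141 * sqrt(Q * R)
Compute Q * R = 1 * 11.1 = 11.1
Compute sqrt(11.1) = 3.3317
d_c = 0.141 * 3.3317 = 0.47

0.47 m


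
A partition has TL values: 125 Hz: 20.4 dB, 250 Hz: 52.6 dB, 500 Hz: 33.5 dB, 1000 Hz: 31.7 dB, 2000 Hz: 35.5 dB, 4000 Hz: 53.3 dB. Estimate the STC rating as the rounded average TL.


Given TL values at each frequency:
  125 Hz: 20.4 dB
  250 Hz: 52.6 dB
  500 Hz: 33.5 dB
  1000 Hz: 31.7 dB
  2000 Hz: 35.5 dB
  4000 Hz: 53.3 dB
Formula: STC ~ round(average of TL values)
Sum = 20.4 + 52.6 + 33.5 + 31.7 + 35.5 + 53.3 = 227.0
Average = 227.0 / 6 = 37.83
Rounded: 38

38


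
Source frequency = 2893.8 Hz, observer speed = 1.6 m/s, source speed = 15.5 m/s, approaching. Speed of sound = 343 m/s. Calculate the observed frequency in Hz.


Given values:
  f_s = 2893.8 Hz, v_o = 1.6 m/s, v_s = 15.5 m/s
  Direction: approaching
Formula: f_o = f_s * (c + v_o) / (c - v_s)
Numerator: c + v_o = 343 + 1.6 = 344.6
Denominator: c - v_s = 343 - 15.5 = 327.5
f_o = 2893.8 * 344.6 / 327.5 = 3044.9

3044.9 Hz


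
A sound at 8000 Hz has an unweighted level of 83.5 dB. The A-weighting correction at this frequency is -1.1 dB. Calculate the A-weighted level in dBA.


Given values:
  SPL = 83.5 dB
  A-weighting at 8000 Hz = -1.1 dB
Formula: L_A = SPL + A_weight
L_A = 83.5 + (-1.1)
L_A = 82.4

82.4 dBA


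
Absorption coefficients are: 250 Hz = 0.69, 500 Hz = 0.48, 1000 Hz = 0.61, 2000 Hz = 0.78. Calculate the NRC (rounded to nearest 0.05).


Given values:
  a_250 = 0.69, a_500 = 0.48
  a_1000 = 0.61, a_2000 = 0.78
Formula: NRC = (a250 + a500 + a1000 + a2000) / 4
Sum = 0.69 + 0.48 + 0.61 + 0.78 = 2.56
NRC = 2.56 / 4 = 0.64
Rounded to nearest 0.05: 0.65

0.65


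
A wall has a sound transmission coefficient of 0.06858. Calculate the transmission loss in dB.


Given values:
  tau = 0.06858
Formula: TL = 10 * log10(1 / tau)
Compute 1 / tau = 1 / 0.06858 = 14.5815
Compute log10(14.5815) = 1.163802
TL = 10 * 1.163802 = 11.64

11.64 dB


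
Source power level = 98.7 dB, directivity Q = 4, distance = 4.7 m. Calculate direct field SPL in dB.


Given values:
  Lw = 98.7 dB, Q = 4, r = 4.7 m
Formula: SPL = Lw + 10 * log10(Q / (4 * pi * r^2))
Compute 4 * pi * r^2 = 4 * pi * 4.7^2 = 277.5911
Compute Q / denom = 4 / 277.5911 = 0.01440968
Compute 10 * log10(0.01440968) = -18.4135
SPL = 98.7 + (-18.4135) = 80.29

80.29 dB


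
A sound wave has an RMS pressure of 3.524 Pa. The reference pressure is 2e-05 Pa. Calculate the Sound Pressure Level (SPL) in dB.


Given values:
  p = 3.524 Pa
  p_ref = 2e-05 Pa
Formula: SPL = 20 * log10(p / p_ref)
Compute ratio: p / p_ref = 3.524 / 2e-05 = 176200
Compute log10: log10(176200) = 5.246006
Multiply: SPL = 20 * 5.246006 = 104.92

104.92 dB


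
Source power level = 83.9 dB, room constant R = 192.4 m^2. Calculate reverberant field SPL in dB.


Given values:
  Lw = 83.9 dB, R = 192.4 m^2
Formula: SPL = Lw + 10 * log10(4 / R)
Compute 4 / R = 4 / 192.4 = 0.02079
Compute 10 * log10(0.02079) = -16.8215
SPL = 83.9 + (-16.8215) = 67.08

67.08 dB


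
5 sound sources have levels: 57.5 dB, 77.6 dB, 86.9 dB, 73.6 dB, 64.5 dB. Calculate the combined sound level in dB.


Formula: L_total = 10 * log10( sum(10^(Li/10)) )
  Source 1: 10^(57.5/10) = 562341.3252
  Source 2: 10^(77.6/10) = 57543993.7337
  Source 3: 10^(86.9/10) = 489778819.3684
  Source 4: 10^(73.6/10) = 22908676.5277
  Source 5: 10^(64.5/10) = 2818382.9313
Sum of linear values = 573612213.8863
L_total = 10 * log10(573612213.8863) = 87.59

87.59 dB


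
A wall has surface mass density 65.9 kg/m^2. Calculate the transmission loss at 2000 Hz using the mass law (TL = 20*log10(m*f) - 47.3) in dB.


Given values:
  m = 65.9 kg/m^2, f = 2000 Hz
Formula: TL = 20 * log10(m * f) - 47.3
Compute m * f = 65.9 * 2000 = 131800.0
Compute log10(131800.0) = 5.119915
Compute 20 * 5.119915 = 102.3983
TL = 102.3983 - 47.3 = 55.1

55.1 dB


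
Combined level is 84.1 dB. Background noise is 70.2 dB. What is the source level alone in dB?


Given values:
  L_total = 84.1 dB, L_bg = 70.2 dB
Formula: L_source = 10 * log10(10^(L_total/10) - 10^(L_bg/10))
Convert to linear:
  10^(84.1/10) = 257039578.2769
  10^(70.2/10) = 10471285.4805
Difference: 257039578.2769 - 10471285.4805 = 246568292.7964
L_source = 10 * log10(246568292.7964) = 83.92

83.92 dB


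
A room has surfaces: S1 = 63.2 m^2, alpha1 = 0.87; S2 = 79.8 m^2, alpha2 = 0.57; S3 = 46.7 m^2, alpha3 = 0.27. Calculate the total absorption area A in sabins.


Given surfaces:
  Surface 1: 63.2 * 0.87 = 54.984
  Surface 2: 79.8 * 0.57 = 45.486
  Surface 3: 46.7 * 0.27 = 12.609
Formula: A = sum(Si * alpha_i)
A = 54.984 + 45.486 + 12.609
A = 113.08

113.08 sabins


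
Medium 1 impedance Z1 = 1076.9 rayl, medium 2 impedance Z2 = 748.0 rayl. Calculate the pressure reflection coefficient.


Given values:
  Z1 = 1076.9 rayl, Z2 = 748.0 rayl
Formula: R = (Z2 - Z1) / (Z2 + Z1)
Numerator: Z2 - Z1 = 748.0 - 1076.9 = -328.9
Denominator: Z2 + Z1 = 748.0 + 1076.9 = 1824.9
R = -328.9 / 1824.9 = -0.1802

-0.1802


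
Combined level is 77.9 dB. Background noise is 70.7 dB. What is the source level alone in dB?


Given values:
  L_total = 77.9 dB, L_bg = 70.7 dB
Formula: L_source = 10 * log10(10^(L_total/10) - 10^(L_bg/10))
Convert to linear:
  10^(77.9/10) = 61659500.1861
  10^(70.7/10) = 11748975.5494
Difference: 61659500.1861 - 11748975.5494 = 49910524.6367
L_source = 10 * log10(49910524.6367) = 76.98

76.98 dB


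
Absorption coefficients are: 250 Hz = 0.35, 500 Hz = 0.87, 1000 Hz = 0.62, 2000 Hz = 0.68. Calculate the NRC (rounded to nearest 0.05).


Given values:
  a_250 = 0.35, a_500 = 0.87
  a_1000 = 0.62, a_2000 = 0.68
Formula: NRC = (a250 + a500 + a1000 + a2000) / 4
Sum = 0.35 + 0.87 + 0.62 + 0.68 = 2.52
NRC = 2.52 / 4 = 0.63
Rounded to nearest 0.05: 0.65

0.65


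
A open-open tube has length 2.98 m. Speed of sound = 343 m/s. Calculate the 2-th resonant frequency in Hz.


Given values:
  Tube type: open-open, L = 2.98 m, c = 343 m/s, n = 2
Formula: f_n = n * c / (2 * L)
Compute 2 * L = 2 * 2.98 = 5.96
f = 2 * 343 / 5.96
f = 115.1

115.1 Hz


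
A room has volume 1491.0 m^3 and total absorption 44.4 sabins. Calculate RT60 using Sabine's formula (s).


Given values:
  V = 1491.0 m^3
  A = 44.4 sabins
Formula: RT60 = 0.161 * V / A
Numerator: 0.161 * 1491.0 = 240.051
RT60 = 240.051 / 44.4 = 5.407

5.407 s


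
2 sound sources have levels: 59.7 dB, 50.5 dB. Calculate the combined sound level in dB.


Formula: L_total = 10 * log10( sum(10^(Li/10)) )
  Source 1: 10^(59.7/10) = 933254.3008
  Source 2: 10^(50.5/10) = 112201.8454
Sum of linear values = 1045456.1462
L_total = 10 * log10(1045456.1462) = 60.19

60.19 dB


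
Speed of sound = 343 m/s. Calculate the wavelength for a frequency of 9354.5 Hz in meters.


Given values:
  c = 343 m/s, f = 9354.5 Hz
Formula: lambda = c / f
lambda = 343 / 9354.5
lambda = 0.0367

0.0367 m


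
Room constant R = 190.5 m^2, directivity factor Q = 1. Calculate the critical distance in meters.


Given values:
  R = 190.5 m^2, Q = 1
Formula: d_c = 0.141 * sqrt(Q * R)
Compute Q * R = 1 * 190.5 = 190.5
Compute sqrt(190.5) = 13.8022
d_c = 0.141 * 13.8022 = 1.946

1.946 m


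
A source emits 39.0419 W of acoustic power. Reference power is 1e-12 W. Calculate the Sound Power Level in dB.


Given values:
  W = 39.0419 W
  W_ref = 1e-12 W
Formula: SWL = 10 * log10(W / W_ref)
Compute ratio: W / W_ref = 39041900000000
Compute log10: log10(39041900000000) = 13.591531
Multiply: SWL = 10 * 13.591531 = 135.92

135.92 dB


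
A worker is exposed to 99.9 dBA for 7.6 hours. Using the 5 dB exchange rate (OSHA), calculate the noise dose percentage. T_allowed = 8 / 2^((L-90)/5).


Given values:
  L = 99.9 dBA, T = 7.6 hours
Formula: T_allowed = 8 / 2^((L - 90) / 5)
Compute exponent: (99.9 - 90) / 5 = 1.98
Compute 2^(1.98) = 3.944931
T_allowed = 8 / 3.944931 = 2.027919 hours
Dose = (T / T_allowed) * 100
Dose = (7.6 / 2.027919) * 100 = 374.77

374.77 %


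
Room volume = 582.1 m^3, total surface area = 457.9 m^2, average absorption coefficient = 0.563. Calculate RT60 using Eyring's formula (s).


Given values:
  V = 582.1 m^3, S = 457.9 m^2, alpha = 0.563
Formula: RT60 = 0.161 * V / (-S * ln(1 - alpha))
Compute ln(1 - 0.563) = ln(0.437) = -0.827822
Denominator: -457.9 * -0.827822 = 379.0597
Numerator: 0.161 * 582.1 = 93.7181
RT60 = 93.7181 / 379.0597 = 0.247

0.247 s


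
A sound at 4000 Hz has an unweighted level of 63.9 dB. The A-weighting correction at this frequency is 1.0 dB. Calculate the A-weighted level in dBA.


Given values:
  SPL = 63.9 dB
  A-weighting at 4000 Hz = 1.0 dB
Formula: L_A = SPL + A_weight
L_A = 63.9 + (1.0)
L_A = 64.9

64.9 dBA


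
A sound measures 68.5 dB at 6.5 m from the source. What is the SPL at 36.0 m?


Given values:
  SPL1 = 68.5 dB, r1 = 6.5 m, r2 = 36.0 m
Formula: SPL2 = SPL1 - 20 * log10(r2 / r1)
Compute ratio: r2 / r1 = 36.0 / 6.5 = 5.5385
Compute log10: log10(5.5385) = 0.743392
Compute drop: 20 * 0.743392 = 14.8678
SPL2 = 68.5 - 14.8678 = 53.63

53.63 dB


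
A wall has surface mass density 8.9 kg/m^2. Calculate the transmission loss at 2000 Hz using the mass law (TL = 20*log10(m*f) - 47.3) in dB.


Given values:
  m = 8.9 kg/m^2, f = 2000 Hz
Formula: TL = 20 * log10(m * f) - 47.3
Compute m * f = 8.9 * 2000 = 17800.0
Compute log10(17800.0) = 4.25042
Compute 20 * 4.25042 = 85.0084
TL = 85.0084 - 47.3 = 37.71

37.71 dB


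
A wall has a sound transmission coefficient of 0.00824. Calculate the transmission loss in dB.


Given values:
  tau = 0.00824
Formula: TL = 10 * log10(1 / tau)
Compute 1 / tau = 1 / 0.00824 = 121.3592
Compute log10(121.3592) = 2.084073
TL = 10 * 2.084073 = 20.84

20.84 dB


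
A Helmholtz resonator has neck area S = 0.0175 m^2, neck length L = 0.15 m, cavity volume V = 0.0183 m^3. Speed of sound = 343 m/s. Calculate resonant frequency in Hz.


Given values:
  S = 0.0175 m^2, L = 0.15 m, V = 0.0183 m^3, c = 343 m/s
Formula: f = (c / (2*pi)) * sqrt(S / (V * L))
Compute V * L = 0.0183 * 0.15 = 0.002745
Compute S / (V * L) = 0.0175 / 0.002745 = 6.3752
Compute sqrt(6.3752) = 2.524916
Compute c / (2*pi) = 343 / 6.283185 = 54.590148
f = 54.590148 * 2.524916 = 137.84

137.84 Hz


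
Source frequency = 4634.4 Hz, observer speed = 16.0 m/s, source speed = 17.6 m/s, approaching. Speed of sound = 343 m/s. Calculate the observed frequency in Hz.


Given values:
  f_s = 4634.4 Hz, v_o = 16.0 m/s, v_s = 17.6 m/s
  Direction: approaching
Formula: f_o = f_s * (c + v_o) / (c - v_s)
Numerator: c + v_o = 343 + 16.0 = 359.0
Denominator: c - v_s = 343 - 17.6 = 325.4
f_o = 4634.4 * 359.0 / 325.4 = 5112.94

5112.94 Hz


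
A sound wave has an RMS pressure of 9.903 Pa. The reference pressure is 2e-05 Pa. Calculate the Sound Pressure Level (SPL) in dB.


Given values:
  p = 9.903 Pa
  p_ref = 2e-05 Pa
Formula: SPL = 20 * log10(p / p_ref)
Compute ratio: p / p_ref = 9.903 / 2e-05 = 495150
Compute log10: log10(495150) = 5.694737
Multiply: SPL = 20 * 5.694737 = 113.89

113.89 dB


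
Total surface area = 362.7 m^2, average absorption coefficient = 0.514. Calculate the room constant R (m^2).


Given values:
  S = 362.7 m^2, alpha = 0.514
Formula: R = S * alpha / (1 - alpha)
Numerator: 362.7 * 0.514 = 186.4278
Denominator: 1 - 0.514 = 0.486
R = 186.4278 / 0.486 = 383.6

383.6 m^2


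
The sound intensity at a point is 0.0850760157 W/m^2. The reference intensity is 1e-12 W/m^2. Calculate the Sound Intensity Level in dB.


Given values:
  I = 0.0850760157 W/m^2
  I_ref = 1e-12 W/m^2
Formula: SIL = 10 * log10(I / I_ref)
Compute ratio: I / I_ref = 85076015700
Compute log10: log10(85076015700) = 10.929807
Multiply: SIL = 10 * 10.929807 = 109.3

109.3 dB


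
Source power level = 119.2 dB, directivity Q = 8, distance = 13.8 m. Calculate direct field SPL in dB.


Given values:
  Lw = 119.2 dB, Q = 8, r = 13.8 m
Formula: SPL = Lw + 10 * log10(Q / (4 * pi * r^2))
Compute 4 * pi * r^2 = 4 * pi * 13.8^2 = 2393.1396
Compute Q / denom = 8 / 2393.1396 = 0.00334289
Compute 10 * log10(0.00334289) = -24.7588
SPL = 119.2 + (-24.7588) = 94.44

94.44 dB


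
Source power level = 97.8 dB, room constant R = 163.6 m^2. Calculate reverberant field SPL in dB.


Given values:
  Lw = 97.8 dB, R = 163.6 m^2
Formula: SPL = Lw + 10 * log10(4 / R)
Compute 4 / R = 4 / 163.6 = 0.02445
Compute 10 * log10(0.02445) = -16.1172
SPL = 97.8 + (-16.1172) = 81.68

81.68 dB


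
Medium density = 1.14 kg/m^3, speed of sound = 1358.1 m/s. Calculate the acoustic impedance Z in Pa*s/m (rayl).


Given values:
  rho = 1.14 kg/m^3
  c = 1358.1 m/s
Formula: Z = rho * c
Z = 1.14 * 1358.1
Z = 1548.23

1548.23 rayl


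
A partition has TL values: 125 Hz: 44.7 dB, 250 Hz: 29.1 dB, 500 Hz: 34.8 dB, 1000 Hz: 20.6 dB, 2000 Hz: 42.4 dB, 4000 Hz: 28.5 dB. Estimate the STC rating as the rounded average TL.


Given TL values at each frequency:
  125 Hz: 44.7 dB
  250 Hz: 29.1 dB
  500 Hz: 34.8 dB
  1000 Hz: 20.6 dB
  2000 Hz: 42.4 dB
  4000 Hz: 28.5 dB
Formula: STC ~ round(average of TL values)
Sum = 44.7 + 29.1 + 34.8 + 20.6 + 42.4 + 28.5 = 200.1
Average = 200.1 / 6 = 33.35
Rounded: 33

33


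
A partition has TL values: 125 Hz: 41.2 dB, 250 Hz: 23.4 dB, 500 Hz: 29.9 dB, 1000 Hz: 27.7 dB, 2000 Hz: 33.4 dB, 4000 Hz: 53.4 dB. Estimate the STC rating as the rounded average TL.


Given TL values at each frequency:
  125 Hz: 41.2 dB
  250 Hz: 23.4 dB
  500 Hz: 29.9 dB
  1000 Hz: 27.7 dB
  2000 Hz: 33.4 dB
  4000 Hz: 53.4 dB
Formula: STC ~ round(average of TL values)
Sum = 41.2 + 23.4 + 29.9 + 27.7 + 33.4 + 53.4 = 209.0
Average = 209.0 / 6 = 34.83
Rounded: 35

35
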